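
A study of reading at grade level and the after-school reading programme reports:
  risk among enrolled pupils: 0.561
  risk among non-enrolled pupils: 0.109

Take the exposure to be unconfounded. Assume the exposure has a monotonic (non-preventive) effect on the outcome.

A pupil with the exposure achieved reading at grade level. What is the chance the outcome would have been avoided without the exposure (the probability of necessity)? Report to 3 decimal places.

Let p₁ = 0.561, p₀ = 0.109.
Under exogeneity and monotonicity, PN = (p₁ − p₀) / p₁.
PN = (0.561 − 0.109) / 0.561 = 0.452 / 0.561 ≈ 0.8057

PN ≈ 0.806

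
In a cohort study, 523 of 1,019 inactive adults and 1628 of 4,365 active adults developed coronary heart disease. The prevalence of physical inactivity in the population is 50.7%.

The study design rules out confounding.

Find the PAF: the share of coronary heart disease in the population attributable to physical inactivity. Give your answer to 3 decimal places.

PAF ≈ 0.160

p₁ = P(outcome | exposed) = 523/1019 = 0.51325
p₀ = P(outcome | unexposed) = 1628/4365 = 0.37297
Overall risk P(Y=1) = π·p₁ + (1−π)·p₀ = 0.507×0.51325 + 0.493×0.37297 = 0.44409.
Under exogeneity, PAF = [P(Y=1) − p₀] / P(Y=1).
PAF = (0.44409 − 0.37297) / 0.44409 ≈ 0.1602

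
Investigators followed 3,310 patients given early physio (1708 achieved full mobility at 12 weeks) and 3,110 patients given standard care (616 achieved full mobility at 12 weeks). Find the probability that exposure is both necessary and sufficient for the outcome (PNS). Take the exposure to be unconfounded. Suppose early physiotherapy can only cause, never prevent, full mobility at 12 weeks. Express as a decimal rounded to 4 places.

PNS ≈ 0.3179

p₁ = P(outcome | exposed) = 1708/3310 = 0.51601
p₀ = P(outcome | unexposed) = 616/3110 = 0.19807
Under exogeneity and monotonicity, PNS = p₁ − p₀.
PNS = 0.51601 − 0.19807 = 0.31794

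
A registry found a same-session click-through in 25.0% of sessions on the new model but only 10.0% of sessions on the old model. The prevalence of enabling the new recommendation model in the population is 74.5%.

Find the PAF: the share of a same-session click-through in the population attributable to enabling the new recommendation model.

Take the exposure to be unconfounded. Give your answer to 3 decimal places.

p₁ = 0.25, p₀ = 0.1.
Overall risk P(Y=1) = π·p₁ + (1−π)·p₀ = 0.745×0.25 + 0.255×0.1 = 0.21175.
Under exogeneity, PAF = [P(Y=1) − p₀] / P(Y=1).
PAF = (0.21175 − 0.1) / 0.21175 ≈ 0.5277

PAF ≈ 0.528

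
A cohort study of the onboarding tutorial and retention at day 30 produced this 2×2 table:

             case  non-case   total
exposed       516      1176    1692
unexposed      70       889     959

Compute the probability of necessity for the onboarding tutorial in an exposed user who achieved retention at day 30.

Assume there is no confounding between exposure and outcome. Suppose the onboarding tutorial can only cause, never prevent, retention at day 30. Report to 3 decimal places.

PN ≈ 0.761

p₁ = P(outcome | exposed) = 516/1692 = 0.30496
p₀ = P(outcome | unexposed) = 70/959 = 0.072993
Under exogeneity and monotonicity, PN = (p₁ − p₀) / p₁.
PN = (0.30496 − 0.072993) / 0.30496 = 0.23197 / 0.30496 ≈ 0.7607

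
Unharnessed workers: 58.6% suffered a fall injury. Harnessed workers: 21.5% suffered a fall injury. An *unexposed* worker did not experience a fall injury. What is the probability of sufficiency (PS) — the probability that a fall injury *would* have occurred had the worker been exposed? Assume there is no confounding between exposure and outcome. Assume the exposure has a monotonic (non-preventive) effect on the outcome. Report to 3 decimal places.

PS ≈ 0.473

p₁ = 0.586, p₀ = 0.215.
Under exogeneity and monotonicity, PS = (p₁ − p₀) / (1 − p₀).
PS = (0.586 − 0.215) / (1 − 0.215) = 0.371 / 0.785 ≈ 0.4726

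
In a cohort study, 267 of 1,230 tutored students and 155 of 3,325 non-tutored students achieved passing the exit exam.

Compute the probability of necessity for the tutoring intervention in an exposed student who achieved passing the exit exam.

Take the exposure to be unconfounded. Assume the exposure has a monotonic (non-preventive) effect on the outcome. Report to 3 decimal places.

PN ≈ 0.785

p₁ = P(outcome | exposed) = 267/1230 = 0.21707
p₀ = P(outcome | unexposed) = 155/3325 = 0.046617
Under exogeneity and monotonicity, PN = (p₁ − p₀) / p₁.
PN = (0.21707 − 0.046617) / 0.21707 = 0.17046 / 0.21707 ≈ 0.7852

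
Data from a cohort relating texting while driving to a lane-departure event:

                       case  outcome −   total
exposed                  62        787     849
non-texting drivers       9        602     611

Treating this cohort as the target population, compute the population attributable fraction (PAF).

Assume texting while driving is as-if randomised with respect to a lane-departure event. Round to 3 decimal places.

PAF ≈ 0.697

p₁ = P(outcome | exposed) = 62/849 = 0.073027
p₀ = P(outcome | unexposed) = 9/611 = 0.01473
Exposure prevalence π = 849/1460 = 0.58151; overall risk P(Y=1) = 0.04863.
Under exogeneity, PAF = [P(Y=1) − p₀]/P(Y=1).
PAF = (0.04863 − 0.01473) / 0.04863 ≈ 0.6971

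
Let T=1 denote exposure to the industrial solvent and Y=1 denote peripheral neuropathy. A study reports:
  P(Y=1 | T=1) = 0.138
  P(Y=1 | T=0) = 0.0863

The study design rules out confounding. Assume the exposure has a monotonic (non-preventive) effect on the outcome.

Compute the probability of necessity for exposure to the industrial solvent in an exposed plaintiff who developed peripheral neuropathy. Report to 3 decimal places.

Let p₁ = 0.138, p₀ = 0.0863.
Under exogeneity and monotonicity, PN = (p₁ − p₀) / p₁.
PN = (0.138 − 0.0863) / 0.138 = 0.0517 / 0.138 ≈ 0.3746

PN ≈ 0.375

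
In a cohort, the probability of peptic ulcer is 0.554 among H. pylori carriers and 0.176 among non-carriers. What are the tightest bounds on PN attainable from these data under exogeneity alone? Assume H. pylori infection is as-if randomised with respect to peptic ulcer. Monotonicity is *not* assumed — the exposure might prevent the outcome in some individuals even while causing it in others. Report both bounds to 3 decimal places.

Let p₁ = 0.554, p₀ = 0.176.
Under exogeneity alone the bounds on PN are max{0,(p₁−p₀)/p₁} ≤ PN ≤ min{1,(1−p₀)/p₁}.
  lower = (p₁ − p₀)/p₁ = 0.378 / 0.554 ≈ 0.6823
  upper = min{1, (1 − p₀)/p₁} = 0.824 / 0.554 ≈ 1.4874 → capped at 1

0.682 ≤ PN ≤ 1.000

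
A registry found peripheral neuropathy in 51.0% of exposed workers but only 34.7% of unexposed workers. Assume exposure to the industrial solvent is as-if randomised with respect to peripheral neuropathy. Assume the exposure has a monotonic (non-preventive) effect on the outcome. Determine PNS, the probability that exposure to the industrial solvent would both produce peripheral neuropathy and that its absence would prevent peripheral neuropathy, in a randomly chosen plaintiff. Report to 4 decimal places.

p₁ = 0.51, p₀ = 0.347.
Under exogeneity and monotonicity, PNS = p₁ − p₀.
PNS = 0.51 − 0.347 = 0.163

PNS ≈ 0.1630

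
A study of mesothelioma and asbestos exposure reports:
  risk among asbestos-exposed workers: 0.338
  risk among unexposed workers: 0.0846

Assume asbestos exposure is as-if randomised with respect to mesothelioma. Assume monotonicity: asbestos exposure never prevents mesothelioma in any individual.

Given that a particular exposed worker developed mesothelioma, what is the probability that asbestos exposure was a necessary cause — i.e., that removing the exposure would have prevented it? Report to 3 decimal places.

PN ≈ 0.750

Let p₁ = 0.338, p₀ = 0.0846.
Under exogeneity and monotonicity, PN = (p₁ − p₀) / p₁.
PN = (0.338 − 0.0846) / 0.338 = 0.2534 / 0.338 ≈ 0.7497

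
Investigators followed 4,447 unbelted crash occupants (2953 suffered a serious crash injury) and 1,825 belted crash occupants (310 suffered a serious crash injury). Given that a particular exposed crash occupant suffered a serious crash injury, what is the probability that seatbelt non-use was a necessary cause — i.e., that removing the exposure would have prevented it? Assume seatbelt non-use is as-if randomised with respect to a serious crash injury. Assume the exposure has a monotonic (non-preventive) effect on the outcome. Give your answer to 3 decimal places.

p₁ = P(outcome | exposed) = 2953/4447 = 0.66404
p₀ = P(outcome | unexposed) = 310/1825 = 0.16986
Under exogeneity and monotonicity, PN = (p₁ − p₀) / p₁.
PN = (0.66404 − 0.16986) / 0.66404 = 0.49418 / 0.66404 ≈ 0.7442

PN ≈ 0.744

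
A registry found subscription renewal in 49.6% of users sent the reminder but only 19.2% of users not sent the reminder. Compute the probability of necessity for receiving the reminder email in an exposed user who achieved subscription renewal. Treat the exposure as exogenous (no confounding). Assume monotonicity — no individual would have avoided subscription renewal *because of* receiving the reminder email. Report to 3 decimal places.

PN ≈ 0.613

p₁ = 0.496, p₀ = 0.192.
Under exogeneity and monotonicity, PN = (p₁ − p₀) / p₁.
PN = (0.496 − 0.192) / 0.496 = 0.304 / 0.496 ≈ 0.6129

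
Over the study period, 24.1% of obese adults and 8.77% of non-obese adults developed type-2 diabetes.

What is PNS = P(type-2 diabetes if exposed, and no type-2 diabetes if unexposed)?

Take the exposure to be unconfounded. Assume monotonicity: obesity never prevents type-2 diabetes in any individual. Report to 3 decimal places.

p₁ = 0.241, p₀ = 0.0877.
Under exogeneity and monotonicity, PNS = p₁ − p₀.
PNS = 0.241 − 0.0877 = 0.1533

PNS ≈ 0.153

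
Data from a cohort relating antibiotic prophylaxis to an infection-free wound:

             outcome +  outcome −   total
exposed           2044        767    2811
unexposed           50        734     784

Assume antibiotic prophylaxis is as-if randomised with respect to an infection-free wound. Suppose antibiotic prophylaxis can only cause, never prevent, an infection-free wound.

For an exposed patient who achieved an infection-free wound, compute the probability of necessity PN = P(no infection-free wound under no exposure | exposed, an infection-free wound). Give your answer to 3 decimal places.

PN ≈ 0.912

p₁ = P(outcome | exposed) = 2044/2811 = 0.72714
p₀ = P(outcome | unexposed) = 50/784 = 0.063776
Under exogeneity and monotonicity, PN = (p₁ − p₀) / p₁.
PN = (0.72714 − 0.063776) / 0.72714 = 0.66337 / 0.72714 ≈ 0.9123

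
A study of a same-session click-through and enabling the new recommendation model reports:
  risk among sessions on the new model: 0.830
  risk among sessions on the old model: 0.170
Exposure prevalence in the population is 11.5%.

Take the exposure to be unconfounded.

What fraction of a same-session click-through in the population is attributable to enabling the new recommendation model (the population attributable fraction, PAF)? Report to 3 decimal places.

Let p₁ = 0.83, p₀ = 0.17.
Overall risk P(Y=1) = π·p₁ + (1−π)·p₀ = 0.115×0.83 + 0.885×0.17 = 0.2459.
Under exogeneity, PAF = [P(Y=1) − p₀] / P(Y=1).
PAF = (0.2459 − 0.17) / 0.2459 ≈ 0.3087

PAF ≈ 0.309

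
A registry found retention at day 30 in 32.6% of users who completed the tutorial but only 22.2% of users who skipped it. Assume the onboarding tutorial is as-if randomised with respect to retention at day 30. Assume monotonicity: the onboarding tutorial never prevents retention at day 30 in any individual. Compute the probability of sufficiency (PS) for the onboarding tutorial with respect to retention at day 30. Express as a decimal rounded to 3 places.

p₁ = 0.326, p₀ = 0.222.
Under exogeneity and monotonicity, PS = (p₁ − p₀) / (1 − p₀).
PS = (0.326 − 0.222) / (1 − 0.222) = 0.104 / 0.778 ≈ 0.1337

PS ≈ 0.134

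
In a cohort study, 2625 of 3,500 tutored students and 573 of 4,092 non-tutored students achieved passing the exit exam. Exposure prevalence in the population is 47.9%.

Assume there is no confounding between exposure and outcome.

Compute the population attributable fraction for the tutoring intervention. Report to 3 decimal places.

p₁ = P(outcome | exposed) = 2625/3500 = 0.75
p₀ = P(outcome | unexposed) = 573/4092 = 0.14003
Overall risk P(Y=1) = π·p₁ + (1−π)·p₀ = 0.479×0.75 + 0.521×0.14003 = 0.43221.
Under exogeneity, PAF = [P(Y=1) − p₀] / P(Y=1).
PAF = (0.43221 − 0.14003) / 0.43221 ≈ 0.6760

PAF ≈ 0.676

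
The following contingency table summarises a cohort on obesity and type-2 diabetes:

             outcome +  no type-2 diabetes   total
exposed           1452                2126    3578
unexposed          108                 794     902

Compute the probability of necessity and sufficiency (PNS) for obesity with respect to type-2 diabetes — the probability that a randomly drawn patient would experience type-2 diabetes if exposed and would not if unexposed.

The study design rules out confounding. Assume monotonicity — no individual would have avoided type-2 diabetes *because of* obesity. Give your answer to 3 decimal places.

p₁ = P(outcome | exposed) = 1452/3578 = 0.40581
p₀ = P(outcome | unexposed) = 108/902 = 0.11973
Under exogeneity and monotonicity, PNS = p₁ − p₀.
PNS = 0.40581 − 0.11973 = 0.28608

PNS ≈ 0.286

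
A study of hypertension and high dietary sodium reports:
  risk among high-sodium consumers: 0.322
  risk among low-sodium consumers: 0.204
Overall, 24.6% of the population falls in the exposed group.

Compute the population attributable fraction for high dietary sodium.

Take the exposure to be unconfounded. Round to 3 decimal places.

Let p₁ = 0.322, p₀ = 0.204.
Overall risk P(Y=1) = π·p₁ + (1−π)·p₀ = 0.246×0.322 + 0.754×0.204 = 0.23303.
Under exogeneity, PAF = [P(Y=1) − p₀] / P(Y=1).
PAF = (0.23303 − 0.204) / 0.23303 ≈ 0.1246

PAF ≈ 0.125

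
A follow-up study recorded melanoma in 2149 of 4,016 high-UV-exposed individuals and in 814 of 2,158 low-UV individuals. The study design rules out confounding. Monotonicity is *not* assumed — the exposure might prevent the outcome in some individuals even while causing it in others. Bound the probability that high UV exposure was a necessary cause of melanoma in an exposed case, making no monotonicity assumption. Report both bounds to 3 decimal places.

p₁ = P(outcome | exposed) = 2149/4016 = 0.53511
p₀ = P(outcome | unexposed) = 814/2158 = 0.3772
Under exogeneity alone the bounds on PN are max{0,(p₁−p₀)/p₁} ≤ PN ≤ min{1,(1−p₀)/p₁}.
  lower = (p₁ − p₀)/p₁ = 0.15791 / 0.53511 ≈ 0.2951
  upper = min{1, (1 − p₀)/p₁} = 0.6228 / 0.53511 ≈ 1.1639 → capped at 1

0.295 ≤ PN ≤ 1.000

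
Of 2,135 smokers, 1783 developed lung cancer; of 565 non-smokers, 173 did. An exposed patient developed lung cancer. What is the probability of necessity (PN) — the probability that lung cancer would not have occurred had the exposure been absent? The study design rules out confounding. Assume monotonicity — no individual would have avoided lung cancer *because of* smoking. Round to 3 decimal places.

PN ≈ 0.633

p₁ = P(outcome | exposed) = 1783/2135 = 0.83513
p₀ = P(outcome | unexposed) = 173/565 = 0.30619
Under exogeneity and monotonicity, PN = (p₁ − p₀) / p₁.
PN = (0.83513 − 0.30619) / 0.83513 = 0.52893 / 0.83513 ≈ 0.6334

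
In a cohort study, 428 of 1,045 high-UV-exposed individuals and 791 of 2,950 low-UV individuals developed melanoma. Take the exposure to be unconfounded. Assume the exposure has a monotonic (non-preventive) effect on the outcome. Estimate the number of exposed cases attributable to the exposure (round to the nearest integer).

about 148 cases

p₁ = P(outcome | exposed) = 428/1045 = 0.40957
p₀ = P(outcome | unexposed) = 791/2950 = 0.26814
PN = (p₁ − p₀)/p₁ = (0.40957 − 0.26814) / 0.40957 ≈ 0.34532.
Attributable cases ≈ PN × (exposed cases) = 0.34532 × 428 ≈ 147.80.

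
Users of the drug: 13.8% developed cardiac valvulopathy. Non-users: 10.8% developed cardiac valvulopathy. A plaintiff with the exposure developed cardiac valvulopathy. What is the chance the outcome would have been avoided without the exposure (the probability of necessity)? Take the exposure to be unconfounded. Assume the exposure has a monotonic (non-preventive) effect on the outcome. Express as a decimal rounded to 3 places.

p₁ = 0.138, p₀ = 0.108.
Under exogeneity and monotonicity, PN = (p₁ − p₀) / p₁.
PN = (0.138 − 0.108) / 0.138 = 0.03 / 0.138 ≈ 0.2174

PN ≈ 0.217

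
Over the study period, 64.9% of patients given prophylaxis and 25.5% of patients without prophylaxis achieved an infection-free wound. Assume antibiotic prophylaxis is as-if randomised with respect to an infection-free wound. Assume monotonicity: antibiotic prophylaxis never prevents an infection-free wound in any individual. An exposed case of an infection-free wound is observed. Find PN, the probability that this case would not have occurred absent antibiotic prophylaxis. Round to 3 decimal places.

p₁ = 0.649, p₀ = 0.255.
Under exogeneity and monotonicity, PN = (p₁ − p₀) / p₁.
PN = (0.649 − 0.255) / 0.649 = 0.394 / 0.649 ≈ 0.6071

PN ≈ 0.607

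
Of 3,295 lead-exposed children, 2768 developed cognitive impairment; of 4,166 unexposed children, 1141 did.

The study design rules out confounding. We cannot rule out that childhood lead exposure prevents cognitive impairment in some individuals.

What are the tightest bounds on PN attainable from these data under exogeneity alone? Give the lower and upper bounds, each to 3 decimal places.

p₁ = P(outcome | exposed) = 2768/3295 = 0.84006
p₀ = P(outcome | unexposed) = 1141/4166 = 0.27388
Under exogeneity alone the bounds on PN are max{0,(p₁−p₀)/p₁} ≤ PN ≤ min{1,(1−p₀)/p₁}.
  lower = (p₁ − p₀)/p₁ = 0.56618 / 0.84006 ≈ 0.6740
  upper = min{1, (1 − p₀)/p₁} = 0.72612 / 0.84006 ≈ 0.8644

0.674 ≤ PN ≤ 0.864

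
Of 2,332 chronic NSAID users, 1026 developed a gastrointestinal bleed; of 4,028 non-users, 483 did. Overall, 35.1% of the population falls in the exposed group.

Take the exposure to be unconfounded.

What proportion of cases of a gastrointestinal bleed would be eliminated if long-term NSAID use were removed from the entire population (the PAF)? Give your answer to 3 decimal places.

PAF ≈ 0.484

p₁ = P(outcome | exposed) = 1026/2332 = 0.43997
p₀ = P(outcome | unexposed) = 483/4028 = 0.11991
Overall risk P(Y=1) = π·p₁ + (1−π)·p₀ = 0.351×0.43997 + 0.649×0.11991 = 0.23225.
Under exogeneity, PAF = [P(Y=1) − p₀] / P(Y=1).
PAF = (0.23225 − 0.11991) / 0.23225 ≈ 0.4837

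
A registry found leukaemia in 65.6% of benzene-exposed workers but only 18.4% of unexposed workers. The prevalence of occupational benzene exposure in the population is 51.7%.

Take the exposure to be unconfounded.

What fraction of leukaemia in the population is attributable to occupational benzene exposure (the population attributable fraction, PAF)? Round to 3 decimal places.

p₁ = 0.656, p₀ = 0.184.
Overall risk P(Y=1) = π·p₁ + (1−π)·p₀ = 0.517×0.656 + 0.483×0.184 = 0.42802.
Under exogeneity, PAF = [P(Y=1) − p₀] / P(Y=1).
PAF = (0.42802 − 0.184) / 0.42802 ≈ 0.5701

PAF ≈ 0.570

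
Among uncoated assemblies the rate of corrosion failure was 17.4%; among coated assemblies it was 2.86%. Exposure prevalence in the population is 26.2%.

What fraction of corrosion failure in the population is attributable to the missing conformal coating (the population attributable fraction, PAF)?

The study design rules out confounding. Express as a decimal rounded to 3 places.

PAF ≈ 0.571

p₁ = 0.174, p₀ = 0.0286.
Overall risk P(Y=1) = π·p₁ + (1−π)·p₀ = 0.262×0.174 + 0.738×0.0286 = 0.066695.
Under exogeneity, PAF = [P(Y=1) − p₀] / P(Y=1).
PAF = (0.066695 − 0.0286) / 0.066695 ≈ 0.5712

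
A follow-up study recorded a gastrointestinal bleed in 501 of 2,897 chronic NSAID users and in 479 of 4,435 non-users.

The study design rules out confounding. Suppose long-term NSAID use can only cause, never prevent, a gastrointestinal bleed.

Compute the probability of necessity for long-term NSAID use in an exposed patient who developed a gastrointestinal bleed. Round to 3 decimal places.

PN ≈ 0.375

p₁ = P(outcome | exposed) = 501/2897 = 0.17294
p₀ = P(outcome | unexposed) = 479/4435 = 0.108
Under exogeneity and monotonicity, PN = (p₁ − p₀) / p₁.
PN = (0.17294 − 0.108) / 0.17294 = 0.064933 / 0.17294 ≈ 0.3755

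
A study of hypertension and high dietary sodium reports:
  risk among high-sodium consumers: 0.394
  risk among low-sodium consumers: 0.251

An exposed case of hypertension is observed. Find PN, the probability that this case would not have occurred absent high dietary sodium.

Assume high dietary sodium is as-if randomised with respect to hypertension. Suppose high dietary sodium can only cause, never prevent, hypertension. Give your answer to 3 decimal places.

Let p₁ = 0.394, p₀ = 0.251.
Under exogeneity and monotonicity, PN = (p₁ − p₀) / p₁.
PN = (0.394 − 0.251) / 0.394 = 0.143 / 0.394 ≈ 0.3629

PN ≈ 0.363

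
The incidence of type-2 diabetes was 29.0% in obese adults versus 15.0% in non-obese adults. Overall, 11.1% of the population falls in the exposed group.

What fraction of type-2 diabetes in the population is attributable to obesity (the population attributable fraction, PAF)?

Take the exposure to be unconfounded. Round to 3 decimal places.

PAF ≈ 0.094

p₁ = 0.29, p₀ = 0.15.
Overall risk P(Y=1) = π·p₁ + (1−π)·p₀ = 0.111×0.29 + 0.889×0.15 = 0.16554.
Under exogeneity, PAF = [P(Y=1) − p₀] / P(Y=1).
PAF = (0.16554 − 0.15) / 0.16554 ≈ 0.0939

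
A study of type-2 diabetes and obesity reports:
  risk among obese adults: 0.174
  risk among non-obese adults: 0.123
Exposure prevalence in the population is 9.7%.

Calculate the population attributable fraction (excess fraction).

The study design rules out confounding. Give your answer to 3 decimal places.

PAF ≈ 0.039

Let p₁ = 0.174, p₀ = 0.123.
Overall risk P(Y=1) = π·p₁ + (1−π)·p₀ = 0.097×0.174 + 0.903×0.123 = 0.12795.
Under exogeneity, PAF = [P(Y=1) − p₀] / P(Y=1).
PAF = (0.12795 − 0.123) / 0.12795 ≈ 0.0387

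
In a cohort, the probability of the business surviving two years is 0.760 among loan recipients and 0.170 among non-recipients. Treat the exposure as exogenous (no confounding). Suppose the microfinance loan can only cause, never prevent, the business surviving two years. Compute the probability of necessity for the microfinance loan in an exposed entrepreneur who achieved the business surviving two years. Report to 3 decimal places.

PN ≈ 0.776

Let p₁ = 0.76, p₀ = 0.17.
Under exogeneity and monotonicity, PN = (p₁ − p₀) / p₁.
PN = (0.76 − 0.17) / 0.76 = 0.59 / 0.76 ≈ 0.7763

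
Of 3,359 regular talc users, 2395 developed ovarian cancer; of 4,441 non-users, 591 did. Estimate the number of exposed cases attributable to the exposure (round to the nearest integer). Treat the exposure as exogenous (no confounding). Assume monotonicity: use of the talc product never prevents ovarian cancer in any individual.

p₁ = P(outcome | exposed) = 2395/3359 = 0.71301
p₀ = P(outcome | unexposed) = 591/4441 = 0.13308
PN = (p₁ − p₀)/p₁ = (0.71301 − 0.13308) / 0.71301 ≈ 0.81336.
Attributable cases ≈ PN × (exposed cases) = 0.81336 × 2395 ≈ 1947.99.

about 1948 cases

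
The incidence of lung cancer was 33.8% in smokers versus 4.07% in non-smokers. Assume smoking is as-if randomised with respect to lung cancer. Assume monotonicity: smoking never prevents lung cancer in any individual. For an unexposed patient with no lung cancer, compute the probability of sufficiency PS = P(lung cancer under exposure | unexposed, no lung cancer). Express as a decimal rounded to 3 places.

p₁ = 0.338, p₀ = 0.0407.
Under exogeneity and monotonicity, PS = (p₁ − p₀) / (1 − p₀).
PS = (0.338 − 0.0407) / (1 − 0.0407) = 0.2973 / 0.9593 ≈ 0.3099

PS ≈ 0.310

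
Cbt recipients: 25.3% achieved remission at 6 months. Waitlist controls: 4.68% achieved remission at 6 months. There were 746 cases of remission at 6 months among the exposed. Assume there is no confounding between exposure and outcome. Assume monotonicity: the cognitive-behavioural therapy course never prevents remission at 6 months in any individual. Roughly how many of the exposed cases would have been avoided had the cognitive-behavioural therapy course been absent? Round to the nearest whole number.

about 608 cases

p₁ = 0.253, p₀ = 0.0468.
PN = (p₁ − p₀)/p₁ = (0.253 − 0.0468) / 0.253 ≈ 0.81502.
Attributable cases ≈ PN × (exposed cases) = 0.81502 × 746 ≈ 608.00.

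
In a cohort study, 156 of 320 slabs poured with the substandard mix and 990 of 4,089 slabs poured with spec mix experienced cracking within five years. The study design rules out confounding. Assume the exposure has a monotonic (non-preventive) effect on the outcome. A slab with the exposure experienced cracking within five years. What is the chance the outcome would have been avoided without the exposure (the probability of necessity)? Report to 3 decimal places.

p₁ = P(outcome | exposed) = 156/320 = 0.4875
p₀ = P(outcome | unexposed) = 990/4089 = 0.24211
Under exogeneity and monotonicity, PN = (p₁ − p₀) / p₁.
PN = (0.4875 − 0.24211) / 0.4875 = 0.24539 / 0.4875 ≈ 0.5034

PN ≈ 0.503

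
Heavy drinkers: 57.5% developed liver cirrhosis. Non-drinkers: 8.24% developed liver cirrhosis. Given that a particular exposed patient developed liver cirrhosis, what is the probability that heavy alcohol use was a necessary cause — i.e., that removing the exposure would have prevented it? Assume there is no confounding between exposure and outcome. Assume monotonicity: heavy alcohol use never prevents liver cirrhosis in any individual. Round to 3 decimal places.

PN ≈ 0.857

p₁ = 0.575, p₀ = 0.0824.
Under exogeneity and monotonicity, PN = (p₁ − p₀) / p₁.
PN = (0.575 − 0.0824) / 0.575 = 0.4926 / 0.575 ≈ 0.8567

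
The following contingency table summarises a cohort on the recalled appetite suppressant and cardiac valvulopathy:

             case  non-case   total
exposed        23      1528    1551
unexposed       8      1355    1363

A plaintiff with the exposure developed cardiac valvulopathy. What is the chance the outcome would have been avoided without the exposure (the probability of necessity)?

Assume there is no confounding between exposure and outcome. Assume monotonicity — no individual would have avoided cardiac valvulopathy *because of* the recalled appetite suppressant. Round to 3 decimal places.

p₁ = P(outcome | exposed) = 23/1551 = 0.014829
p₀ = P(outcome | unexposed) = 8/1363 = 0.0058694
Under exogeneity and monotonicity, PN = (p₁ − p₀)/p₁.
PN = (0.014829 − 0.0058694) / 0.014829 ≈ 0.6042

PN ≈ 0.604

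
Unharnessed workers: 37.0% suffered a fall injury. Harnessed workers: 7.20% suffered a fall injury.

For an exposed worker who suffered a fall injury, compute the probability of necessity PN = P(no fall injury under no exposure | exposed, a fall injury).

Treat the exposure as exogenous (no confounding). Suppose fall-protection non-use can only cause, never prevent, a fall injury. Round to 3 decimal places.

p₁ = 0.37, p₀ = 0.072.
Under exogeneity and monotonicity, PN = (p₁ − p₀) / p₁.
PN = (0.37 − 0.072) / 0.37 = 0.298 / 0.37 ≈ 0.8054

PN ≈ 0.805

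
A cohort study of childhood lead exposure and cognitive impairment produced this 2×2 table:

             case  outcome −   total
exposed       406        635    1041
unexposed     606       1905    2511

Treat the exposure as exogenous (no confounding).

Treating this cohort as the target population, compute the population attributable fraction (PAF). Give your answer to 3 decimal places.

PAF ≈ 0.153

p₁ = P(outcome | exposed) = 406/1041 = 0.39001
p₀ = P(outcome | unexposed) = 606/2511 = 0.24134
Exposure prevalence π = 1041/3552 = 0.29307; overall risk P(Y=1) = 0.28491.
Under exogeneity, PAF = [P(Y=1) − p₀]/P(Y=1).
PAF = (0.28491 − 0.24134) / 0.28491 ≈ 0.1529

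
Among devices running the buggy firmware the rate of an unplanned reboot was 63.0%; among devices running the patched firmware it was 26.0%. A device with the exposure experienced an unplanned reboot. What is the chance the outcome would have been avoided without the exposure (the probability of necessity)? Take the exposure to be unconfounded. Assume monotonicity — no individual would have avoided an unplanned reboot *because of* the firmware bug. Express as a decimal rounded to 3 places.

PN ≈ 0.587

p₁ = 0.63, p₀ = 0.26.
Under exogeneity and monotonicity, PN = (p₁ − p₀) / p₁.
PN = (0.63 − 0.26) / 0.63 = 0.37 / 0.63 ≈ 0.5873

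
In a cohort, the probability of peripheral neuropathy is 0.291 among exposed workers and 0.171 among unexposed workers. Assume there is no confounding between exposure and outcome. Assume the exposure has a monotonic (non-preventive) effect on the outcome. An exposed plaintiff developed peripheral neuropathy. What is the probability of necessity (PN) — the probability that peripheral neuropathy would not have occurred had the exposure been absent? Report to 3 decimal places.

Let p₁ = 0.291, p₀ = 0.171.
Under exogeneity and monotonicity, PN = (p₁ − p₀) / p₁.
PN = (0.291 − 0.171) / 0.291 = 0.12 / 0.291 ≈ 0.4124

PN ≈ 0.412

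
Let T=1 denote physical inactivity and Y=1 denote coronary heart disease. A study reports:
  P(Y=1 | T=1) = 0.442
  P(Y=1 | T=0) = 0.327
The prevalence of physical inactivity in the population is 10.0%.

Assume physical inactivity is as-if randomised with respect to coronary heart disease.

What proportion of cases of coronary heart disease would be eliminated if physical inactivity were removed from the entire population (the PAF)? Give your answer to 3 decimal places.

Let p₁ = 0.442, p₀ = 0.327.
Overall risk P(Y=1) = π·p₁ + (1−π)·p₀ = 0.1×0.442 + 0.9×0.327 = 0.3385.
Under exogeneity, PAF = [P(Y=1) − p₀] / P(Y=1).
PAF = (0.3385 − 0.327) / 0.3385 ≈ 0.0340

PAF ≈ 0.034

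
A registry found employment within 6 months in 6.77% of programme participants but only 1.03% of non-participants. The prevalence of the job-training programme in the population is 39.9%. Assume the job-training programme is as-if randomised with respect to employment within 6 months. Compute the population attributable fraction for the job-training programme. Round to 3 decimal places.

PAF ≈ 0.690

p₁ = 0.0677, p₀ = 0.0103.
Overall risk P(Y=1) = π·p₁ + (1−π)·p₀ = 0.399×0.0677 + 0.601×0.0103 = 0.033203.
Under exogeneity, PAF = [P(Y=1) − p₀] / P(Y=1).
PAF = (0.033203 − 0.0103) / 0.033203 ≈ 0.6898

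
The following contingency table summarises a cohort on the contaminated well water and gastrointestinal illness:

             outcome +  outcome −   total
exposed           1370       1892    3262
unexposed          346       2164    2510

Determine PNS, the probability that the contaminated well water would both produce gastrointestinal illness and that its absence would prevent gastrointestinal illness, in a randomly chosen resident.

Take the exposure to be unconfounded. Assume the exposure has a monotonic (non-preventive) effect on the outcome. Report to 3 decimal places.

PNS ≈ 0.282

p₁ = P(outcome | exposed) = 1370/3262 = 0.41999
p₀ = P(outcome | unexposed) = 346/2510 = 0.13785
Under exogeneity and monotonicity, PNS = p₁ − p₀.
PNS = 0.41999 − 0.13785 = 0.28214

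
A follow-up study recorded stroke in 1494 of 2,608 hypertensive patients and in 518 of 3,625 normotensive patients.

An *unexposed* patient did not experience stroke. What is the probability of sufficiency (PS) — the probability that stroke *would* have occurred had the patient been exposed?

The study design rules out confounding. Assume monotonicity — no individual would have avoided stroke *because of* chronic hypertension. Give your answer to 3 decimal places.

PS ≈ 0.502

p₁ = P(outcome | exposed) = 1494/2608 = 0.57285
p₀ = P(outcome | unexposed) = 518/3625 = 0.1429
Under exogeneity and monotonicity, PS = (p₁ − p₀) / (1 − p₀).
PS = (0.57285 − 0.1429) / (1 − 0.1429) = 0.42996 / 0.8571 ≈ 0.5016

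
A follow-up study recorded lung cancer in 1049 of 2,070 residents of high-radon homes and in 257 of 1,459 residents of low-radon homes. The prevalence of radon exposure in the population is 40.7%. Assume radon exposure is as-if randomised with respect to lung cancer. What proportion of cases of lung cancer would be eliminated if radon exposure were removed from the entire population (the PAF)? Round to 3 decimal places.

PAF ≈ 0.433

p₁ = P(outcome | exposed) = 1049/2070 = 0.50676
p₀ = P(outcome | unexposed) = 257/1459 = 0.17615
Overall risk P(Y=1) = π·p₁ + (1−π)·p₀ = 0.407×0.50676 + 0.593×0.17615 = 0.31071.
Under exogeneity, PAF = [P(Y=1) − p₀] / P(Y=1).
PAF = (0.31071 − 0.17615) / 0.31071 ≈ 0.4331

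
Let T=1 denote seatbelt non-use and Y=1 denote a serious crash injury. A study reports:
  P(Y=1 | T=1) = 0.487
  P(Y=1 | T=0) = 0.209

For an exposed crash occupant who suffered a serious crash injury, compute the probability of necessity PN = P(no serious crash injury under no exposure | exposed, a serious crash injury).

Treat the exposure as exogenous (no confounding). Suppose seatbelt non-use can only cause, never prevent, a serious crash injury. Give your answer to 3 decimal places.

Let p₁ = 0.487, p₀ = 0.209.
Under exogeneity and monotonicity, PN = (p₁ − p₀) / p₁.
PN = (0.487 − 0.209) / 0.487 = 0.278 / 0.487 ≈ 0.5708

PN ≈ 0.571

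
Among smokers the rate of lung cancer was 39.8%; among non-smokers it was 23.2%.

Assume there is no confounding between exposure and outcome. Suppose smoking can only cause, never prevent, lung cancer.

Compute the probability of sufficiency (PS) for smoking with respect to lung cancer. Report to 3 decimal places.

p₁ = 0.398, p₀ = 0.232.
Under exogeneity and monotonicity, PS = (p₁ − p₀) / (1 − p₀).
PS = (0.398 − 0.232) / (1 − 0.232) = 0.166 / 0.768 ≈ 0.2161

PS ≈ 0.216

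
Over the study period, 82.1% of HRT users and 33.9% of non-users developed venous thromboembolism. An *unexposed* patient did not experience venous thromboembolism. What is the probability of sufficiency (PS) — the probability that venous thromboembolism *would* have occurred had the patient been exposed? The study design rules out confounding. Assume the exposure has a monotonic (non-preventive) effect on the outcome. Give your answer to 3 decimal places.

PS ≈ 0.729

p₁ = 0.821, p₀ = 0.339.
Under exogeneity and monotonicity, PS = (p₁ − p₀) / (1 − p₀).
PS = (0.821 − 0.339) / (1 − 0.339) = 0.482 / 0.661 ≈ 0.7292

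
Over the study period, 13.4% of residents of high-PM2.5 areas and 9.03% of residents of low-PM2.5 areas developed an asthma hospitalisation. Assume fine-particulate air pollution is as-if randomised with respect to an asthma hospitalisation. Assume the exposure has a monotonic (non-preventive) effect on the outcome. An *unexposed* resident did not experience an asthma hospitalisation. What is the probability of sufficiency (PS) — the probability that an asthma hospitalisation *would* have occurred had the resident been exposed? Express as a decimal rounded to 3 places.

p₁ = 0.134, p₀ = 0.0903.
Under exogeneity and monotonicity, PS = (p₁ − p₀) / (1 − p₀).
PS = (0.134 − 0.0903) / (1 − 0.0903) = 0.0437 / 0.9097 ≈ 0.0480

PS ≈ 0.048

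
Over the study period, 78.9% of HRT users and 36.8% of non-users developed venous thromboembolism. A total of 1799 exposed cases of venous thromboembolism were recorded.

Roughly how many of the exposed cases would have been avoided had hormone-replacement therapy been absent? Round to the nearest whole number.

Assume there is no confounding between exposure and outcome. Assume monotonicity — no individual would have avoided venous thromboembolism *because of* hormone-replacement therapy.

about 960 cases

p₁ = 0.789, p₀ = 0.368.
PN = (p₁ − p₀)/p₁ = (0.789 − 0.368) / 0.789 ≈ 0.53359.
Attributable cases ≈ PN × (exposed cases) = 0.53359 × 1799 ≈ 959.92.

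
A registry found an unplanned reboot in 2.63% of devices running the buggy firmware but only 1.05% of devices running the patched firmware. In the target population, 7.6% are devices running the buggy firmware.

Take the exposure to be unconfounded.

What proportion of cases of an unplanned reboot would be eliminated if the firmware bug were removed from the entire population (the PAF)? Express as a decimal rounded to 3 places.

p₁ = 0.0263, p₀ = 0.0105.
Overall risk P(Y=1) = π·p₁ + (1−π)·p₀ = 0.076×0.0263 + 0.924×0.0105 = 0.011701.
Under exogeneity, PAF = [P(Y=1) − p₀] / P(Y=1).
PAF = (0.011701 − 0.0105) / 0.011701 ≈ 0.1026

PAF ≈ 0.103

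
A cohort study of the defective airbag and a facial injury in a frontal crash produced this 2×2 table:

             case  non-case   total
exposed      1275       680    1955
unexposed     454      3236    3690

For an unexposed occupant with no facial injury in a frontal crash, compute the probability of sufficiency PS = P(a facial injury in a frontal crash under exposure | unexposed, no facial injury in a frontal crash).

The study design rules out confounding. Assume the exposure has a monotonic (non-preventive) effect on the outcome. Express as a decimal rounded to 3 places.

p₁ = P(outcome | exposed) = 1275/1955 = 0.65217
p₀ = P(outcome | unexposed) = 454/3690 = 0.12304
Under exogeneity and monotonicity, PS = (p₁ − p₀)/(1 − p₀).
PS = (0.65217 − 0.12304) / 0.87696 ≈ 0.6034

PS ≈ 0.603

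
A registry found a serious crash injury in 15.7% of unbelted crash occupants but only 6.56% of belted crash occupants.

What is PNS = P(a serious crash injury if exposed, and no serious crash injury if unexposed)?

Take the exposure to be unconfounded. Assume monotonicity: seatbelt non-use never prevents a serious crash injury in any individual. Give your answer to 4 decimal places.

PNS ≈ 0.0914

p₁ = 0.157, p₀ = 0.0656.
Under exogeneity and monotonicity, PNS = p₁ − p₀.
PNS = 0.157 − 0.0656 = 0.0914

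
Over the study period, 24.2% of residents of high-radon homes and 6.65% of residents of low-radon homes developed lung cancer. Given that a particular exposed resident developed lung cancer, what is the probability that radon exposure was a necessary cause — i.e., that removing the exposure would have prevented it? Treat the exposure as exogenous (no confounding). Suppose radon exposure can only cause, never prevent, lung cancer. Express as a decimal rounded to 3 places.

p₁ = 0.242, p₀ = 0.0665.
Under exogeneity and monotonicity, PN = (p₁ − p₀) / p₁.
PN = (0.242 − 0.0665) / 0.242 = 0.1755 / 0.242 ≈ 0.7252

PN ≈ 0.725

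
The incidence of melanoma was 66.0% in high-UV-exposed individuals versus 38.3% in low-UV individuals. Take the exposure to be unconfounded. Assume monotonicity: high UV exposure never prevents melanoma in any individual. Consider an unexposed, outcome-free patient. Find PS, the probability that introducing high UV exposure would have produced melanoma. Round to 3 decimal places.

PS ≈ 0.449

p₁ = 0.66, p₀ = 0.383.
Under exogeneity and monotonicity, PS = (p₁ − p₀) / (1 − p₀).
PS = (0.66 − 0.383) / (1 − 0.383) = 0.277 / 0.617 ≈ 0.4489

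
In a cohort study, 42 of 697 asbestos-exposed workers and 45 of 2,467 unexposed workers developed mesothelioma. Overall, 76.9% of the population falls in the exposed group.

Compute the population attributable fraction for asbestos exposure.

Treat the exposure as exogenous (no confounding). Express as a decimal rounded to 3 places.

p₁ = P(outcome | exposed) = 42/697 = 0.060258
p₀ = P(outcome | unexposed) = 45/2467 = 0.018241
Overall risk P(Y=1) = π·p₁ + (1−π)·p₀ = 0.769×0.060258 + 0.231×0.018241 = 0.050552.
Under exogeneity, PAF = [P(Y=1) − p₀] / P(Y=1).
PAF = (0.050552 − 0.018241) / 0.050552 ≈ 0.6392

PAF ≈ 0.639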